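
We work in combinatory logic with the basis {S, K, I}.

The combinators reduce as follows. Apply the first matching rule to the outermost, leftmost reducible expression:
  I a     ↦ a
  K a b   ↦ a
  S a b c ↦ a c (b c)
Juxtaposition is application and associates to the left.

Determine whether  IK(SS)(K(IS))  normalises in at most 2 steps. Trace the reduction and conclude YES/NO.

  start: IK(SS)(K(IS))
  [1] K(SS)(K(IS))
  [2] SS

Answer: YES — reaches normal form SS in 2 ≤ 2 steps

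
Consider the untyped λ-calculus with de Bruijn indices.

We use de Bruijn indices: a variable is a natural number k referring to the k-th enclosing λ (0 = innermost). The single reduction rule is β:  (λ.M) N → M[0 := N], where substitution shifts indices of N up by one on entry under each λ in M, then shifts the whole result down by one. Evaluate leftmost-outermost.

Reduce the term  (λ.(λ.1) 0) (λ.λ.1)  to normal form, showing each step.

Answer: normal form = λ.λ.1  (in 2 steps)

Reduction:
  start: (λ.(λ.1) 0) (λ.λ.1)
  step 1: (λ.λ.λ.1) (λ.λ.1)
  step 2: λ.λ.1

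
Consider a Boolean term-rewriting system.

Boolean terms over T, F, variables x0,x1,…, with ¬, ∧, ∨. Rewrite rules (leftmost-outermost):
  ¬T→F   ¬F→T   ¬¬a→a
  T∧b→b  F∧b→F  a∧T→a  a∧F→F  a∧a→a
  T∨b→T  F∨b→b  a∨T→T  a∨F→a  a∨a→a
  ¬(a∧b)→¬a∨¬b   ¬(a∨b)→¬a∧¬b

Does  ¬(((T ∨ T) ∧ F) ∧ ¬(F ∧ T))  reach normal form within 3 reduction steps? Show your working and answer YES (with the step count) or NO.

  start: ¬(((T ∨ T) ∧ F) ∧ ¬(F ∧ T))
  step 1: ¬((T ∨ T) ∧ F) ∨ ¬¬(F ∧ T)
  step 2: (¬(T ∨ T) ∨ ¬F) ∨ ¬¬(F ∧ T)
  step 3: ((¬T ∧ ¬T) ∨ ¬F) ∨ ¬¬(F ∧ T)

Answer: NO — after 3 steps the term is ((¬T ∧ ¬T) ∨ ¬F) ∨ ¬¬(F ∧ T), not yet normal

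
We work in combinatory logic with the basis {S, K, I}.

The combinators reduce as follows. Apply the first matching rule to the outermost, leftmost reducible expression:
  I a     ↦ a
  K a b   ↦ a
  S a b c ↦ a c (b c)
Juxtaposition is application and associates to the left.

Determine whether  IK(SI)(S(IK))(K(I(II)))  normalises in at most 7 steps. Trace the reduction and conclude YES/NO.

Answer: YES — reaches normal form SI(KI) in 4 ≤ 7 steps

Reduction:
  start: IK(SI)(S(IK))(K(I(II)))
  [1] K(SI)(S(IK))(K(I(II)))
  [2] SI(K(I(II)))
  [3] SI(K(II))
  [4] SI(KI)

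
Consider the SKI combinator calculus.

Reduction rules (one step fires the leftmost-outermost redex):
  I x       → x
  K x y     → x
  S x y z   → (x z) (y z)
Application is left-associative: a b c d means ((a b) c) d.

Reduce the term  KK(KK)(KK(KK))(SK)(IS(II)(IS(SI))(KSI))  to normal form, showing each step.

Answer: normal form = K(S(S(SI)S))  (in 10 steps)

Derivation:
  start: KK(KK)(KK(KK))(SK)(IS(II)(IS(SI))(KSI))
  [1] K(KK(KK))(SK)(IS(II)(IS(SI))(KSI))
  [2] KK(KK)(IS(II)(IS(SI))(KSI))
  [3] K(IS(II)(IS(SI))(KSI))
  [4] K(S(II)(IS(SI))(KSI))
  [5] K(II(KSI)(IS(SI)(KSI)))
  [6] K(I(KSI)(IS(SI)(KSI)))
  [7] K(KSI(IS(SI)(KSI)))
  [8] K(S(IS(SI)(KSI)))
  [9] K(S(S(SI)(KSI)))
  [10] K(S(S(SI)S))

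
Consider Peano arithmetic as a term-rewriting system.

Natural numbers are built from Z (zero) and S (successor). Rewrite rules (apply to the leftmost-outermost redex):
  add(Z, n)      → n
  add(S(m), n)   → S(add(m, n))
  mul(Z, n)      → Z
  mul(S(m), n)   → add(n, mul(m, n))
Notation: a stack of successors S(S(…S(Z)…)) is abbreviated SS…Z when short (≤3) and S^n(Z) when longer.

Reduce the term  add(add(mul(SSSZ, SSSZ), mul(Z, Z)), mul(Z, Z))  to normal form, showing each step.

  start: add(add(mul(SSSZ, SSSZ), mul(Z, Z)), mul(Z, Z))
  [1] add(add(add(SSSZ, mul(SSZ, SSSZ)), mul(Z, Z)), mul(Z, Z))
  [2] add(add(S(add(SSZ, mul(SSZ, SSSZ))), mul(Z, Z)), mul(Z, Z))
  [3] add(S(add(add(SSZ, mul(SSZ, SSSZ)), mul(Z, Z))), mul(Z, Z))
  [4] S(add(add(add(SSZ, mul(SSZ, SSSZ)), mul(Z, Z)), mul(Z, Z)))
  [5] S(add(add(S(add(SZ, mul(SSZ, SSSZ))), mul(Z, Z)), mul(Z, Z)))
  [6] S(add(S(add(add(SZ, mul(SSZ, SSSZ)), mul(Z, Z))), mul(Z, Z)))
  [7] S(S(add(add(add(SZ, mul(SSZ, SSSZ)), mul(Z, Z)), mul(Z, Z))))
  [8] S(S(add(add(S(add(Z, mul(SSZ, SSSZ))), mul(Z, Z)), mul(Z, Z))))
  [9] S(S(add(S(add(add(Z, mul(SSZ, SSSZ)), mul(Z, Z))), mul(Z, Z))))
  [10] S(S(S(add(add(add(Z, mul(SSZ, SSSZ)), mul(Z, Z)), mul(Z, Z)))))
  [11] S(S(S(add(add(mul(SSZ, SSSZ), mul(Z, Z)), mul(Z, Z)))))
  [12] S(S(S(add(add(add(SSSZ, mul(SZ, SSSZ)), mul(Z, Z)), mul(Z, Z)))))
  [13] S(S(S(add(add(S(add(SSZ, mul(SZ, SSSZ))), mul(Z, Z)), mul(Z, Z)))))
  [14] S(S(S(add(S(add(add(SSZ, mul(SZ, SSSZ)), mul(Z, Z))), mul(Z, Z)))))
  [15] S(S(S(S(add(add(add(SSZ, mul(SZ, SSSZ)), mul(Z, Z)), mul(Z, Z))))))
  [16] S(S(S(S(add(add(S(add(SZ, mul(SZ, SSSZ))), mul(Z, Z)), mul(Z, Z))))))
  [17] S(S(S(S(add(S(add(add(SZ, mul(SZ, SSSZ)), mul(Z, Z))), mul(Z, Z))))))
  [18] S(S(S(S(S(add(add(add(SZ, mul(SZ, SSSZ)), mul(Z, Z)), mul(Z, Z)))))))
  [19] S(S(S(S(S(add(add(S(add(Z, mul(SZ, SSSZ))), mul(Z, Z)), mul(Z, Z)))))))
  [20] S(S(S(S(S(add(S(add(add(Z, mul(SZ, SSSZ)), mul(Z, Z))), mul(Z, Z)))))))
  [21] S(S(S(S(S(S(add(add(add(Z, mul(SZ, SSSZ)), mul(Z, Z)), mul(Z, Z))))))))
  [22] S(S(S(S(S(S(add(add(mul(SZ, SSSZ), mul(Z, Z)), mul(Z, Z))))))))
  [23] S(S(S(S(S(S(add(add(add(SSSZ, mul(Z, SSSZ)), mul(Z, Z)), mul(Z, Z))))))))
  [24] S(S(S(S(S(S(add(add(S(add(SSZ, mul(Z, SSSZ))), mul(Z, Z)), mul(Z, Z))))))))
  [25] S(S(S(S(S(S(add(S(add(add(SSZ, mul(Z, SSSZ)), mul(Z, Z))), mul(Z, Z))))))))
  [26] S(S(S(S(S(S(S(add(add(add(SSZ, mul(Z, SSSZ)), mul(Z, Z)), mul(Z, Z)))))))))
  [27] S(S(S(S(S(S(S(add(add(S(add(SZ, mul(Z, SSSZ))), mul(Z, Z)), mul(Z, Z)))))))))
  [28] S(S(S(S(S(S(S(add(S(add(add(SZ, mul(Z, SSSZ)), mul(Z, Z))), mul(Z, Z)))))))))
  [29] S(S(S(S(S(S(S(S(add(add(add(SZ, mul(Z, SSSZ)), mul(Z, Z)), mul(Z, Z))))))))))
  [30] S(S(S(S(S(S(S(S(add(add(S(add(Z, mul(Z, SSSZ))), mul(Z, Z)), mul(Z, Z))))))))))
  [31] S(S(S(S(S(S(S(S(add(S(add(add(Z, mul(Z, SSSZ)), mul(Z, Z))), mul(Z, Z))))))))))
  [32] S(S(S(S(S(S(S(S(S(add(add(add(Z, mul(Z, SSSZ)), mul(Z, Z)), mul(Z, Z)))))))))))
  [33] S(S(S(S(S(S(S(S(S(add(add(mul(Z, SSSZ), mul(Z, Z)), mul(Z, Z)))))))))))
  [34] S(S(S(S(S(S(S(S(S(add(add(Z, mul(Z, Z)), mul(Z, Z)))))))))))
  [35] S(S(S(S(S(S(S(S(S(add(mul(Z, Z), mul(Z, Z)))))))))))
  [36] S(S(S(S(S(S(S(S(S(add(Z, mul(Z, Z)))))))))))
  [37] S(S(S(S(S(S(S(S(S(mul(Z, Z))))))))))
  [38] S^9(Z)

Answer: normal form = S^9(Z)  (in 38 steps)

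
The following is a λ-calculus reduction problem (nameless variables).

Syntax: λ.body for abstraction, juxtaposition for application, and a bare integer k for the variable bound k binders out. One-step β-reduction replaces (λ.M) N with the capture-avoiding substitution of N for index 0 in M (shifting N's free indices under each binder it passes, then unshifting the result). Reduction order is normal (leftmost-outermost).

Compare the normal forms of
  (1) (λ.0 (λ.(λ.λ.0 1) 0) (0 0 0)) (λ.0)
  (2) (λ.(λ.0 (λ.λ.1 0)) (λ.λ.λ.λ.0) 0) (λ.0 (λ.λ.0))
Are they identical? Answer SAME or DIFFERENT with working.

Term A:
  start: (λ.0 (λ.(λ.λ.0 1) 0) (0 0 0)) (λ.0)
  step 1: (λ.0) (λ.(λ.λ.0 1) 0) ((λ.0) (λ.0) (λ.0))
  step 2: (λ.(λ.λ.0 1) 0) ((λ.0) (λ.0) (λ.0))
  step 3: (λ.λ.0 1) ((λ.0) (λ.0) (λ.0))
  step 4: λ.0 ((λ.0) (λ.0) (λ.0))
  step 5: λ.0 ((λ.0) (λ.0))
  step 6: λ.0 (λ.0)

Term B:
  start: (λ.(λ.0 (λ.λ.1 0)) (λ.λ.λ.λ.0) 0) (λ.0 (λ.λ.0))
  step 1: (λ.0 (λ.λ.1 0)) (λ.λ.λ.λ.0) (λ.0 (λ.λ.0))
  step 2: (λ.λ.λ.λ.0) (λ.λ.1 0) (λ.0 (λ.λ.0))
  step 3: (λ.λ.λ.0) (λ.0 (λ.λ.0))
  step 4: λ.λ.0

Answer: DIFFERENT — A ⇓ λ.0 (λ.0), B ⇓ λ.λ.0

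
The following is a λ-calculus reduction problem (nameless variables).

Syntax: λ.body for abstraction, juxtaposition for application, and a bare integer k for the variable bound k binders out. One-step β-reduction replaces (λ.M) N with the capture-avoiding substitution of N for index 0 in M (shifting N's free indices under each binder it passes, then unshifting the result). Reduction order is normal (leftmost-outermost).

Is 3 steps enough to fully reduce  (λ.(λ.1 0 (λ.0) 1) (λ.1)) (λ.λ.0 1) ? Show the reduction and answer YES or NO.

  start: (λ.(λ.1 0 (λ.0) 1) (λ.1)) (λ.λ.0 1)
  [1] (λ.(λ.λ.0 1) 0 (λ.0) (λ.λ.0 1)) (λ.λ.λ.0 1)
  [2] (λ.λ.0 1) (λ.λ.λ.0 1) (λ.0) (λ.λ.0 1)
  [3] (λ.0 (λ.λ.λ.0 1)) (λ.0) (λ.λ.0 1)

Answer: NO — after 3 steps the term is (λ.0 (λ.λ.λ.0 1)) (λ.0) (λ.λ.0 1), not yet normal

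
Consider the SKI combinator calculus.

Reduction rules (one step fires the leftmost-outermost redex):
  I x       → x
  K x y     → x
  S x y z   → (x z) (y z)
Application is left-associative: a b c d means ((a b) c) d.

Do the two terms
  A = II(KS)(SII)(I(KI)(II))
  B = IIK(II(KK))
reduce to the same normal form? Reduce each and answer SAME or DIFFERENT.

Answer: DIFFERENT — A ⇓ SI, B ⇓ K(KK)

Derivation:
Term A:
  start: II(KS)(SII)(I(KI)(II))
  [1] I(KS)(SII)(I(KI)(II))
  [2] KS(SII)(I(KI)(II))
  [3] S(I(KI)(II))
  [4] S(KI(II))
  [5] SI

Term B:
  start: IIK(II(KK))
  [1] IK(II(KK))
  [2] K(II(KK))
  [3] K(I(KK))
  [4] K(KK)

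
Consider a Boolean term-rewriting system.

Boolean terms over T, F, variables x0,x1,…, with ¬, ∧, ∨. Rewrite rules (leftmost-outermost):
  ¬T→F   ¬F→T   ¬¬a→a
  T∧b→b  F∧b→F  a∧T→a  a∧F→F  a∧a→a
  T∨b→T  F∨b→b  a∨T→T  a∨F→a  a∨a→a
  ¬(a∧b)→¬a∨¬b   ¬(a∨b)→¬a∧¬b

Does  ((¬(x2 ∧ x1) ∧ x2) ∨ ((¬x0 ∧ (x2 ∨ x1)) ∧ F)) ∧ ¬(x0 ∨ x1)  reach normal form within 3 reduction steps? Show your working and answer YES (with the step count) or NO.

Answer: NO — after 3 steps the term is ((¬x2 ∨ ¬x1) ∧ x2) ∧ ¬(x0 ∨ x1), not yet normal

Derivation:
  start: ((¬(x2 ∧ x1) ∧ x2) ∨ ((¬x0 ∧ (x2 ∨ x1)) ∧ F)) ∧ ¬(x0 ∨ x1)
  →1  (((¬x2 ∨ ¬x1) ∧ x2) ∨ ((¬x0 ∧ (x2 ∨ x1)) ∧ F)) ∧ ¬(x0 ∨ x1)
  →2  (((¬x2 ∨ ¬x1) ∧ x2) ∨ F) ∧ ¬(x0 ∨ x1)
  →3  ((¬x2 ∨ ¬x1) ∧ x2) ∧ ¬(x0 ∨ x1)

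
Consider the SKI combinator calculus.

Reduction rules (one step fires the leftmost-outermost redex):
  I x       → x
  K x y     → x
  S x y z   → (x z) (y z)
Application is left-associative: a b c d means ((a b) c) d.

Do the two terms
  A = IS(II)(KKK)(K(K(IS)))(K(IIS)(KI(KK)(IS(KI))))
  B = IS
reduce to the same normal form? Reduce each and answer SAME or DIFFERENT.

Term A:
  start: IS(II)(KKK)(K(K(IS)))(K(IIS)(KI(KK)(IS(KI))))
  →1  S(II)(KKK)(K(K(IS)))(K(IIS)(KI(KK)(IS(KI))))
  →2  II(K(K(IS)))(KKK(K(K(IS))))(K(IIS)(KI(KK)(IS(KI))))
  →3  I(K(K(IS)))(KKK(K(K(IS))))(K(IIS)(KI(KK)(IS(KI))))
  →4  K(K(IS))(KKK(K(K(IS))))(K(IIS)(KI(KK)(IS(KI))))
  →5  K(IS)(K(IIS)(KI(KK)(IS(KI))))
  →6  IS
  →7  S

Term B:
  start: IS
  →1  S

Answer: SAME — A ⇓ S, B ⇓ S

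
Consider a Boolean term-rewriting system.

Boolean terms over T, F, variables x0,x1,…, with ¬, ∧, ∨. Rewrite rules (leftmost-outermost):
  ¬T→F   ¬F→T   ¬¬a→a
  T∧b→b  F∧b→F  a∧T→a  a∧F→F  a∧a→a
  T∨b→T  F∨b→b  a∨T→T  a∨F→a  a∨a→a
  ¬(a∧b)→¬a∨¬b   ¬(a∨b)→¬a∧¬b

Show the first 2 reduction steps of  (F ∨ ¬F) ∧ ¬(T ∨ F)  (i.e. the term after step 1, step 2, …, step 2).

Answer: after 2 steps: T ∧ ¬(T ∨ F)

Reduction:
  start: (F ∨ ¬F) ∧ ¬(T ∨ F)
  →1  ¬F ∧ ¬(T ∨ F)
  →2  T ∧ ¬(T ∨ F)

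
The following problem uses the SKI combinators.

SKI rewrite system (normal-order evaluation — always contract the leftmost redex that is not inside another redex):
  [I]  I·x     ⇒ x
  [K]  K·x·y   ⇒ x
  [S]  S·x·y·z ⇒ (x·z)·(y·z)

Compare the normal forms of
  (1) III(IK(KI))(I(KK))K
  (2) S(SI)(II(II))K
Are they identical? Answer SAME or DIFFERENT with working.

Term A:
  start: III(IK(KI))(I(KK))K
  step 1: II(IK(KI))(I(KK))K
  step 2: I(IK(KI))(I(KK))K
  step 3: IK(KI)(I(KK))K
  step 4: K(KI)(I(KK))K
  step 5: KIK
  step 6: I

Term B:
  start: S(SI)(II(II))K
  step 1: SIK(II(II)K)
  step 2: I(II(II)K)(K(II(II)K))
  step 3: II(II)K(K(II(II)K))
  step 4: I(II)K(K(II(II)K))
  step 5: IIK(K(II(II)K))
  step 6: IK(K(II(II)K))
  step 7: K(K(II(II)K))
  step 8: K(K(I(II)K))
  step 9: K(K(IIK))
  step 10: K(K(IK))
  step 11: K(KK)

Answer: DIFFERENT — A ⇓ I, B ⇓ K(KK)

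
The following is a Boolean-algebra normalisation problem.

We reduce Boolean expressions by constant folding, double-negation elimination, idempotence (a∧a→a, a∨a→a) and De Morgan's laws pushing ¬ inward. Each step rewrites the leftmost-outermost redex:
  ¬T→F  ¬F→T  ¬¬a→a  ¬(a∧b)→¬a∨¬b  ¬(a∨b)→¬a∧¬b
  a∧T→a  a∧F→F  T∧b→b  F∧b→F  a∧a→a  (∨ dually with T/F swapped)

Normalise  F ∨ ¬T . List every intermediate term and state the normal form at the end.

  start: F ∨ ¬T
  step 1: ¬T
  step 2: F

Answer: normal form = F  (in 2 steps)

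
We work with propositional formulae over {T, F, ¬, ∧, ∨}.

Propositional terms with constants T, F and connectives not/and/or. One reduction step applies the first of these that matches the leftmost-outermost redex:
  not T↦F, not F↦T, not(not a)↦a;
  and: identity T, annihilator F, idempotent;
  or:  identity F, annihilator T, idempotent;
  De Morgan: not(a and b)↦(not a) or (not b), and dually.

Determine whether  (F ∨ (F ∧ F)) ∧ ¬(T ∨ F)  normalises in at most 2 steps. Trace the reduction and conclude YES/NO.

Answer: NO — after 2 steps the term is F ∧ ¬(T ∨ F), not yet normal

Reduction:
  start: (F ∨ (F ∧ F)) ∧ ¬(T ∨ F)
  →1  (F ∧ F) ∧ ¬(T ∨ F)
  →2  F ∧ ¬(T ∨ F)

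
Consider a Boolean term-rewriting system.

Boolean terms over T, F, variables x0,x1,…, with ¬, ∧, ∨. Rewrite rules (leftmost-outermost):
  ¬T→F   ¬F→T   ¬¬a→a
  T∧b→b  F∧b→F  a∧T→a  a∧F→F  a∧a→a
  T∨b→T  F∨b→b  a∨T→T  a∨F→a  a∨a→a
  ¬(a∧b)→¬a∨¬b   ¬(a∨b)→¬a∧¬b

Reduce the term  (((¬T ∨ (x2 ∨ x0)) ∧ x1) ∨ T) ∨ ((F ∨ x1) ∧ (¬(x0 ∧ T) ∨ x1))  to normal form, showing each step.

Answer: normal form = T  (in 2 steps)

Working:
  start: (((¬T ∨ (x2 ∨ x0)) ∧ x1) ∨ T) ∨ ((F ∨ x1) ∧ (¬(x0 ∧ T) ∨ x1))
  [1] T ∨ ((F ∨ x1) ∧ (¬(x0 ∧ T) ∨ x1))
  [2] T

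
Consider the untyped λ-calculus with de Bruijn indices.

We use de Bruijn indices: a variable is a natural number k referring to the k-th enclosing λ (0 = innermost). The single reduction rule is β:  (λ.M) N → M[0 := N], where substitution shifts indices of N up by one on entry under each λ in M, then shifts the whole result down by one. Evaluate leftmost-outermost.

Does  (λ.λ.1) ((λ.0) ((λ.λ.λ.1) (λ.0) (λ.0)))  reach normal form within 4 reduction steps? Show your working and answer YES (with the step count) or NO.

Answer: YES — reaches normal form λ.λ.λ.0 in 4 ≤ 4 steps

Reduction:
  start: (λ.λ.1) ((λ.0) ((λ.λ.λ.1) (λ.0) (λ.0)))
  [1] λ.(λ.0) ((λ.λ.λ.1) (λ.0) (λ.0))
  [2] λ.(λ.λ.λ.1) (λ.0) (λ.0)
  [3] λ.(λ.λ.1) (λ.0)
  [4] λ.λ.λ.0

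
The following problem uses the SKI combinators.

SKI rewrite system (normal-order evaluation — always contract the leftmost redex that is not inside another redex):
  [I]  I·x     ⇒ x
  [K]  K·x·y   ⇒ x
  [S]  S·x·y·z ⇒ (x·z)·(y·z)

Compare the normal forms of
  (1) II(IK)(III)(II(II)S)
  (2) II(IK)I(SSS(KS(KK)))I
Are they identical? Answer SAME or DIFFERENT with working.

Answer: SAME — A ⇓ I, B ⇓ I

Reduction:
Term A:
  start: II(IK)(III)(II(II)S)
  [1] I(IK)(III)(II(II)S)
  [2] IK(III)(II(II)S)
  [3] K(III)(II(II)S)
  [4] III
  [5] II
  [6] I

Term B:
  start: II(IK)I(SSS(KS(KK)))I
  [1] I(IK)I(SSS(KS(KK)))I
  [2] IKI(SSS(KS(KK)))I
  [3] KI(SSS(KS(KK)))I
  [4] II
  [5] I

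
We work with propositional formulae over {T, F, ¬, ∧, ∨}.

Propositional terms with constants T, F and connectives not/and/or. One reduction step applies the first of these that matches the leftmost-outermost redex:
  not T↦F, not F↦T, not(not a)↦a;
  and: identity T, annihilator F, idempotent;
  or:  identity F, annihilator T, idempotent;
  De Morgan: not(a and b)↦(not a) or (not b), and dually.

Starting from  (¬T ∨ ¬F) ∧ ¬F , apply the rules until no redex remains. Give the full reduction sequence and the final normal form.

  start: (¬T ∨ ¬F) ∧ ¬F
  step 1: (F ∨ ¬F) ∧ ¬F
  step 2: ¬F ∧ ¬F
  step 3: ¬F
  step 4: T

Answer: normal form = T  (in 4 steps)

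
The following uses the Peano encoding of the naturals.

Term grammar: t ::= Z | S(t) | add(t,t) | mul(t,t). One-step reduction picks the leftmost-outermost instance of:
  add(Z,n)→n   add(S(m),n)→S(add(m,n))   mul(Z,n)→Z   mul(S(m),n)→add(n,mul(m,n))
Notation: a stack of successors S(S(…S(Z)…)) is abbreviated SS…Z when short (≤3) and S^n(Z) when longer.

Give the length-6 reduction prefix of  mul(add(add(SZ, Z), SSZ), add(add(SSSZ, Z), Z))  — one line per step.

Answer: after 6 steps: S(add(add(add(SSZ, Z), Z), mul(add(add(Z, Z), SSZ), add(add(SSSZ, Z), Z))))

Reduction:
  start: mul(add(add(SZ, Z), SSZ), add(add(SSSZ, Z), Z))
  [1] mul(add(S(add(Z, Z)), SSZ), add(add(SSSZ, Z), Z))
  [2] mul(S(add(add(Z, Z), SSZ)), add(add(SSSZ, Z), Z))
  [3] add(add(add(SSSZ, Z), Z), mul(add(add(Z, Z), SSZ), add(add(SSSZ, Z), Z)))
  [4] add(add(S(add(SSZ, Z)), Z), mul(add(add(Z, Z), SSZ), add(add(SSSZ, Z), Z)))
  [5] add(S(add(add(SSZ, Z), Z)), mul(add(add(Z, Z), SSZ), add(add(SSSZ, Z), Z)))
  [6] S(add(add(add(SSZ, Z), Z), mul(add(add(Z, Z), SSZ), add(add(SSSZ, Z), Z))))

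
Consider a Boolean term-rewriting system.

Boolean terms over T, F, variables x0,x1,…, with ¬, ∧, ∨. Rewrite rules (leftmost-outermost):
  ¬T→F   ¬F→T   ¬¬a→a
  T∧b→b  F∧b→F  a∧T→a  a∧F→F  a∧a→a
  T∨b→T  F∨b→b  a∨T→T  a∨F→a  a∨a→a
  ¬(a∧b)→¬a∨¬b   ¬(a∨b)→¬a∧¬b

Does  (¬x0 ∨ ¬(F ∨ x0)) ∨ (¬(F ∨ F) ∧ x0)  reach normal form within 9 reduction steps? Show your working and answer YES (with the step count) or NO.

  start: (¬x0 ∨ ¬(F ∨ x0)) ∨ (¬(F ∨ F) ∧ x0)
  →1  (¬x0 ∨ (¬F ∧ ¬x0)) ∨ (¬(F ∨ F) ∧ x0)
  →2  (¬x0 ∨ (T ∧ ¬x0)) ∨ (¬(F ∨ F) ∧ x0)
  →3  (¬x0 ∨ ¬x0) ∨ (¬(F ∨ F) ∧ x0)
  →4  ¬x0 ∨ (¬(F ∨ F) ∧ x0)
  →5  ¬x0 ∨ ((¬F ∧ ¬F) ∧ x0)
  →6  ¬x0 ∨ (¬F ∧ x0)
  →7  ¬x0 ∨ (T ∧ x0)
  →8  ¬x0 ∨ x0

Answer: YES — reaches normal form ¬x0 ∨ x0 in 8 ≤ 9 steps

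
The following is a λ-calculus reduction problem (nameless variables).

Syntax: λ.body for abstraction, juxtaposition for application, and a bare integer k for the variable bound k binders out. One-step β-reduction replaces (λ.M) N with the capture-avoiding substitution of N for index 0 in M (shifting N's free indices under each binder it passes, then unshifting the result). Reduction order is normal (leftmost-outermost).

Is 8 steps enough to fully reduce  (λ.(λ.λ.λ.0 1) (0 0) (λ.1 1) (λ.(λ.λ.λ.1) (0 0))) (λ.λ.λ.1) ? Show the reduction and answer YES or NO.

  start: (λ.(λ.λ.λ.0 1) (0 0) (λ.1 1) (λ.(λ.λ.λ.1) (0 0))) (λ.λ.λ.1)
  [1] (λ.λ.λ.0 1) ((λ.λ.λ.1) (λ.λ.λ.1)) (λ.(λ.λ.λ.1) (λ.λ.λ.1)) (λ.(λ.λ.λ.1) (0 0))
  [2] (λ.λ.0 1) (λ.(λ.λ.λ.1) (λ.λ.λ.1)) (λ.(λ.λ.λ.1) (0 0))
  [3] (λ.0 (λ.(λ.λ.λ.1) (λ.λ.λ.1))) (λ.(λ.λ.λ.1) (0 0))
  [4] (λ.(λ.λ.λ.1) (0 0)) (λ.(λ.λ.λ.1) (λ.λ.λ.1))
  [5] (λ.λ.λ.1) ((λ.(λ.λ.λ.1) (λ.λ.λ.1)) (λ.(λ.λ.λ.1) (λ.λ.λ.1)))
  [6] λ.λ.1

Answer: YES — reaches normal form λ.λ.1 in 6 ≤ 8 steps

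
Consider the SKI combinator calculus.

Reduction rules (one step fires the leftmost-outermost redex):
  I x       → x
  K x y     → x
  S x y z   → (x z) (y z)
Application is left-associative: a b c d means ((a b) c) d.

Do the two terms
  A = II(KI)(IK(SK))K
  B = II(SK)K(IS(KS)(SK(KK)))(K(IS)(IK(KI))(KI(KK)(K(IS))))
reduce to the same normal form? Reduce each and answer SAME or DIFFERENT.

Answer: DIFFERENT — A ⇓ K, B ⇓ S(S(KS))

Derivation:
Term A:
  start: II(KI)(IK(SK))K
  [1] I(KI)(IK(SK))K
  [2] KI(IK(SK))K
  [3] IK
  [4] K

Term B:
  start: II(SK)K(IS(KS)(SK(KK)))(K(IS)(IK(KI))(KI(KK)(K(IS))))
  [1] I(SK)K(IS(KS)(SK(KK)))(K(IS)(IK(KI))(KI(KK)(K(IS))))
  [2] SKK(IS(KS)(SK(KK)))(K(IS)(IK(KI))(KI(KK)(K(IS))))
  [3] K(IS(KS)(SK(KK)))(K(IS(KS)(SK(KK))))(K(IS)(IK(KI))(KI(KK)(K(IS))))
  [4] IS(KS)(SK(KK))(K(IS)(IK(KI))(KI(KK)(K(IS))))
  [5] S(KS)(SK(KK))(K(IS)(IK(KI))(KI(KK)(K(IS))))
  [6] KS(K(IS)(IK(KI))(KI(KK)(K(IS))))(SK(KK)(K(IS)(IK(KI))(KI(KK)(K(IS)))))
  [7] S(SK(KK)(K(IS)(IK(KI))(KI(KK)(K(IS)))))
  [8] S(K(K(IS)(IK(KI))(KI(KK)(K(IS))))(KK(K(IS)(IK(KI))(KI(KK)(K(IS))))))
  [9] S(K(IS)(IK(KI))(KI(KK)(K(IS))))
  [10] S(IS(KI(KK)(K(IS))))
  [11] S(S(KI(KK)(K(IS))))
  [12] S(S(I(K(IS))))
  [13] S(S(K(IS)))
  [14] S(S(KS))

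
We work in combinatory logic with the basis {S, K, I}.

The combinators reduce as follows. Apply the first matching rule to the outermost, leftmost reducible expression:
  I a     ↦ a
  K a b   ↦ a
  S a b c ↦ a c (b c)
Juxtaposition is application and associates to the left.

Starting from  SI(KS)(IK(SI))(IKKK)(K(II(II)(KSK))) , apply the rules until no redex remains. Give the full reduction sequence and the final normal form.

  start: SI(KS)(IK(SI))(IKKK)(K(II(II)(KSK)))
  [1] I(IK(SI))(KS(IK(SI)))(IKKK)(K(II(II)(KSK)))
  [2] IK(SI)(KS(IK(SI)))(IKKK)(K(II(II)(KSK)))
  [3] K(SI)(KS(IK(SI)))(IKKK)(K(II(II)(KSK)))
  [4] SI(IKKK)(K(II(II)(KSK)))
  [5] I(K(II(II)(KSK)))(IKKK(K(II(II)(KSK))))
  [6] K(II(II)(KSK))(IKKK(K(II(II)(KSK))))
  [7] II(II)(KSK)
  [8] I(II)(KSK)
  [9] II(KSK)
  [10] I(KSK)
  [11] KSK
  [12] S

Answer: normal form = S  (in 12 steps)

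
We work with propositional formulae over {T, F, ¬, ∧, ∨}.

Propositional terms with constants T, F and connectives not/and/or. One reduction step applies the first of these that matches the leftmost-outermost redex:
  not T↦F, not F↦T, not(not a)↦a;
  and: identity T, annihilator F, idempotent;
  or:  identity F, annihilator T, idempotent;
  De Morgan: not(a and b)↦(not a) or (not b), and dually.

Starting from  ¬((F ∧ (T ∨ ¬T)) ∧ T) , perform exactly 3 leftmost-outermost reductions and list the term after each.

Answer: after 3 steps: (T ∨ ¬(T ∨ ¬T)) ∨ ¬T

Derivation:
  start: ¬((F ∧ (T ∨ ¬T)) ∧ T)
  →1  ¬(F ∧ (T ∨ ¬T)) ∨ ¬T
  →2  (¬F ∨ ¬(T ∨ ¬T)) ∨ ¬T
  →3  (T ∨ ¬(T ∨ ¬T)) ∨ ¬T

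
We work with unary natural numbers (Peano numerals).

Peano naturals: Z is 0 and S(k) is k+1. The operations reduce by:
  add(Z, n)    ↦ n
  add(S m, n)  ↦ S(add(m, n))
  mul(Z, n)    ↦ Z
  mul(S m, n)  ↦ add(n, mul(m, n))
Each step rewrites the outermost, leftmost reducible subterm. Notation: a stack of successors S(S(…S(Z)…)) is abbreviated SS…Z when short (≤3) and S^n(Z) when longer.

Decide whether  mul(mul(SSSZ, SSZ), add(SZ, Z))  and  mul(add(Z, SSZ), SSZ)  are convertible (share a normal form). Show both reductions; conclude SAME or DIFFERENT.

Term A:
  start: mul(mul(SSSZ, SSZ), add(SZ, Z))
  [1] mul(add(SSZ, mul(SSZ, SSZ)), add(SZ, Z))
  [2] mul(S(add(SZ, mul(SSZ, SSZ))), add(SZ, Z))
  [3] add(add(SZ, Z), mul(add(SZ, mul(SSZ, SSZ)), add(SZ, Z)))
  [4] add(S(add(Z, Z)), mul(add(SZ, mul(SSZ, SSZ)), add(SZ, Z)))
  [5] S(add(add(Z, Z), mul(add(SZ, mul(SSZ, SSZ)), add(SZ, Z))))
  [6] S(add(Z, mul(add(SZ, mul(SSZ, SSZ)), add(SZ, Z))))
  [7] S(mul(add(SZ, mul(SSZ, SSZ)), add(SZ, Z)))
  [8] S(mul(S(add(Z, mul(SSZ, SSZ))), add(SZ, Z)))
  [9] S(add(add(SZ, Z), mul(add(Z, mul(SSZ, SSZ)), add(SZ, Z))))
  [10] S(add(S(add(Z, Z)), mul(add(Z, mul(SSZ, SSZ)), add(SZ, Z))))
  [11] S(S(add(add(Z, Z), mul(add(Z, mul(SSZ, SSZ)), add(SZ, Z)))))
  [12] S(S(add(Z, mul(add(Z, mul(SSZ, SSZ)), add(SZ, Z)))))
  [13] S(S(mul(add(Z, mul(SSZ, SSZ)), add(SZ, Z))))
  [14] S(S(mul(mul(SSZ, SSZ), add(SZ, Z))))
  [15] S(S(mul(add(SSZ, mul(SZ, SSZ)), add(SZ, Z))))
  [16] S(S(mul(S(add(SZ, mul(SZ, SSZ))), add(SZ, Z))))
  [17] S(S(add(add(SZ, Z), mul(add(SZ, mul(SZ, SSZ)), add(SZ, Z)))))
  [18] S(S(add(S(add(Z, Z)), mul(add(SZ, mul(SZ, SSZ)), add(SZ, Z)))))
  [19] S(S(S(add(add(Z, Z), mul(add(SZ, mul(SZ, SSZ)), add(SZ, Z))))))
  [20] S(S(S(add(Z, mul(add(SZ, mul(SZ, SSZ)), add(SZ, Z))))))
  [21] S(S(S(mul(add(SZ, mul(SZ, SSZ)), add(SZ, Z)))))
  [22] S(S(S(mul(S(add(Z, mul(SZ, SSZ))), add(SZ, Z)))))
  [23] S(S(S(add(add(SZ, Z), mul(add(Z, mul(SZ, SSZ)), add(SZ, Z))))))
  [24] S(S(S(add(S(add(Z, Z)), mul(add(Z, mul(SZ, SSZ)), add(SZ, Z))))))
  [25] S(S(S(S(add(add(Z, Z), mul(add(Z, mul(SZ, SSZ)), add(SZ, Z)))))))
  [26] S(S(S(S(add(Z, mul(add(Z, mul(SZ, SSZ)), add(SZ, Z)))))))
  [27] S(S(S(S(mul(add(Z, mul(SZ, SSZ)), add(SZ, Z))))))
  [28] S(S(S(S(mul(mul(SZ, SSZ), add(SZ, Z))))))
  [29] S(S(S(S(mul(add(SSZ, mul(Z, SSZ)), add(SZ, Z))))))
  [30] S(S(S(S(mul(S(add(SZ, mul(Z, SSZ))), add(SZ, Z))))))
  [31] S(S(S(S(add(add(SZ, Z), mul(add(SZ, mul(Z, SSZ)), add(SZ, Z)))))))
  [32] S(S(S(S(add(S(add(Z, Z)), mul(add(SZ, mul(Z, SSZ)), add(SZ, Z)))))))
  [33] S(S(S(S(S(add(add(Z, Z), mul(add(SZ, mul(Z, SSZ)), add(SZ, Z))))))))
  [34] S(S(S(S(S(add(Z, mul(add(SZ, mul(Z, SSZ)), add(SZ, Z))))))))
  [35] S(S(S(S(S(mul(add(SZ, mul(Z, SSZ)), add(SZ, Z)))))))
  [36] S(S(S(S(S(mul(S(add(Z, mul(Z, SSZ))), add(SZ, Z)))))))
  [37] S(S(S(S(S(add(add(SZ, Z), mul(add(Z, mul(Z, SSZ)), add(SZ, Z))))))))
  [38] S(S(S(S(S(add(S(add(Z, Z)), mul(add(Z, mul(Z, SSZ)), add(SZ, Z))))))))
  [39] S(S(S(S(S(S(add(add(Z, Z), mul(add(Z, mul(Z, SSZ)), add(SZ, Z)))))))))
  [40] S(S(S(S(S(S(add(Z, mul(add(Z, mul(Z, SSZ)), add(SZ, Z)))))))))
  [41] S(S(S(S(S(S(mul(add(Z, mul(Z, SSZ)), add(SZ, Z))))))))
  [42] S(S(S(S(S(S(mul(mul(Z, SSZ), add(SZ, Z))))))))
  [43] S(S(S(S(S(S(mul(Z, add(SZ, Z))))))))
  [44] S^6(Z)

Term B:
  start: mul(add(Z, SSZ), SSZ)
  [1] mul(SSZ, SSZ)
  [2] add(SSZ, mul(SZ, SSZ))
  [3] S(add(SZ, mul(SZ, SSZ)))
  [4] S(S(add(Z, mul(SZ, SSZ))))
  [5] S(S(mul(SZ, SSZ)))
  [6] S(S(add(SSZ, mul(Z, SSZ))))
  [7] S(S(S(add(SZ, mul(Z, SSZ)))))
  [8] S(S(S(S(add(Z, mul(Z, SSZ))))))
  [9] S(S(S(S(mul(Z, SSZ)))))
  [10] S^4(Z)

Answer: DIFFERENT — A ⇓ S^6(Z), B ⇓ S^4(Z)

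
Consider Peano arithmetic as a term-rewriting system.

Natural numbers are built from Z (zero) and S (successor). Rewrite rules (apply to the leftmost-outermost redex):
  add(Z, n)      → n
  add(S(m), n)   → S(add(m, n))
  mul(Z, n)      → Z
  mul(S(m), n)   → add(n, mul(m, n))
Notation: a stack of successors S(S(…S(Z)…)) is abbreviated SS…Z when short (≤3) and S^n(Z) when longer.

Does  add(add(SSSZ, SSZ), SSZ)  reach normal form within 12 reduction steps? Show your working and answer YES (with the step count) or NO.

Answer: YES — reaches normal form S^7(Z) in 10 ≤ 12 steps

Derivation:
  start: add(add(SSSZ, SSZ), SSZ)
  [1] add(S(add(SSZ, SSZ)), SSZ)
  [2] S(add(add(SSZ, SSZ), SSZ))
  [3] S(add(S(add(SZ, SSZ)), SSZ))
  [4] S(S(add(add(SZ, SSZ), SSZ)))
  [5] S(S(add(S(add(Z, SSZ)), SSZ)))
  [6] S(S(S(add(add(Z, SSZ), SSZ))))
  [7] S(S(S(add(SSZ, SSZ))))
  [8] S(S(S(S(add(SZ, SSZ)))))
  [9] S(S(S(S(S(add(Z, SSZ))))))
  [10] S^7(Z)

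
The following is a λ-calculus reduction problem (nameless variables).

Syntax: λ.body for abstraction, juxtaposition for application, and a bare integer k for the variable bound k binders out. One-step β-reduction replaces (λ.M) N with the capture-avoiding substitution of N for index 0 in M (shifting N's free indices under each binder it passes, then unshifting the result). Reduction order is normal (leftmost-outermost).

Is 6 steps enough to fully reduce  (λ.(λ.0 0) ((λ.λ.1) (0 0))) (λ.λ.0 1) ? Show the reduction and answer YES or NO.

Answer: YES — reaches normal form λ.0 (λ.λ.0 1) in 5 ≤ 6 steps

Derivation:
  start: (λ.(λ.0 0) ((λ.λ.1) (0 0))) (λ.λ.0 1)
  step 1: (λ.0 0) ((λ.λ.1) ((λ.λ.0 1) (λ.λ.0 1)))
  step 2: (λ.λ.1) ((λ.λ.0 1) (λ.λ.0 1)) ((λ.λ.1) ((λ.λ.0 1) (λ.λ.0 1)))
  step 3: (λ.(λ.λ.0 1) (λ.λ.0 1)) ((λ.λ.1) ((λ.λ.0 1) (λ.λ.0 1)))
  step 4: (λ.λ.0 1) (λ.λ.0 1)
  step 5: λ.0 (λ.λ.0 1)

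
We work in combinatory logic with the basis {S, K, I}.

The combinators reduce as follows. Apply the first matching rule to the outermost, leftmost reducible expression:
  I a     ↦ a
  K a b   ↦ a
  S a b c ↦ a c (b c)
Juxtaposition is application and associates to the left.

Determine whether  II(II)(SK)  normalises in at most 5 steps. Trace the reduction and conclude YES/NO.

Answer: YES — reaches normal form SK in 4 ≤ 5 steps

Reduction:
  start: II(II)(SK)
  step 1: I(II)(SK)
  step 2: II(SK)
  step 3: I(SK)
  step 4: SK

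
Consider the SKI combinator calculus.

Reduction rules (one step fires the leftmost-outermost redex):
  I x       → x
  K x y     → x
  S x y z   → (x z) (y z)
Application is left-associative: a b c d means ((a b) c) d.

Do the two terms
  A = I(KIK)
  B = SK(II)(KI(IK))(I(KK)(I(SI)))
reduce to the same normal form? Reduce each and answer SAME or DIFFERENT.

Term A:
  start: I(KIK)
  [1] KIK
  [2] I

Term B:
  start: SK(II)(KI(IK))(I(KK)(I(SI)))
  [1] K(KI(IK))(II(KI(IK)))(I(KK)(I(SI)))
  [2] KI(IK)(I(KK)(I(SI)))
  [3] I(I(KK)(I(SI)))
  [4] I(KK)(I(SI))
  [5] KK(I(SI))
  [6] K

Answer: DIFFERENT — A ⇓ I, B ⇓ K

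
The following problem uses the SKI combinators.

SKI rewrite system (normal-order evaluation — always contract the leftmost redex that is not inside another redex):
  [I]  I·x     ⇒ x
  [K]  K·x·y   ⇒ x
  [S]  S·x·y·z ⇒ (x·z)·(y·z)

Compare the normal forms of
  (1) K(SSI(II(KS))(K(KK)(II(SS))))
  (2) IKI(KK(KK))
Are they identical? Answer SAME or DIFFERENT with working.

Answer: DIFFERENT — A ⇓ K(SS), B ⇓ I

Reduction:
Term A:
  start: K(SSI(II(KS))(K(KK)(II(SS))))
  →1  K(S(II(KS))(I(II(KS)))(K(KK)(II(SS))))
  →2  K(II(KS)(K(KK)(II(SS)))(I(II(KS))(K(KK)(II(SS)))))
  →3  K(I(KS)(K(KK)(II(SS)))(I(II(KS))(K(KK)(II(SS)))))
  →4  K(KS(K(KK)(II(SS)))(I(II(KS))(K(KK)(II(SS)))))
  →5  K(S(I(II(KS))(K(KK)(II(SS)))))
  →6  K(S(II(KS)(K(KK)(II(SS)))))
  →7  K(S(I(KS)(K(KK)(II(SS)))))
  →8  K(S(KS(K(KK)(II(SS)))))
  →9  K(SS)

Term B:
  start: IKI(KK(KK))
  →1  KI(KK(KK))
  →2  I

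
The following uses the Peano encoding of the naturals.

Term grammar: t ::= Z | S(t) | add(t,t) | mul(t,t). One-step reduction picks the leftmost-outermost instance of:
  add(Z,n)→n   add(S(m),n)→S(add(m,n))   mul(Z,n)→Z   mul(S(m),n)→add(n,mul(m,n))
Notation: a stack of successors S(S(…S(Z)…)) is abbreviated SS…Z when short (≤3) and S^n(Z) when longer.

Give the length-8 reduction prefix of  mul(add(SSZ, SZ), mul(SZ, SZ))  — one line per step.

Answer: after 8 steps: S(mul(add(SZ, SZ), mul(SZ, SZ)))

Working:
  start: mul(add(SSZ, SZ), mul(SZ, SZ))
  →1  mul(S(add(SZ, SZ)), mul(SZ, SZ))
  →2  add(mul(SZ, SZ), mul(add(SZ, SZ), mul(SZ, SZ)))
  →3  add(add(SZ, mul(Z, SZ)), mul(add(SZ, SZ), mul(SZ, SZ)))
  →4  add(S(add(Z, mul(Z, SZ))), mul(add(SZ, SZ), mul(SZ, SZ)))
  →5  S(add(add(Z, mul(Z, SZ)), mul(add(SZ, SZ), mul(SZ, SZ))))
  →6  S(add(mul(Z, SZ), mul(add(SZ, SZ), mul(SZ, SZ))))
  →7  S(add(Z, mul(add(SZ, SZ), mul(SZ, SZ))))
  →8  S(mul(add(SZ, SZ), mul(SZ, SZ)))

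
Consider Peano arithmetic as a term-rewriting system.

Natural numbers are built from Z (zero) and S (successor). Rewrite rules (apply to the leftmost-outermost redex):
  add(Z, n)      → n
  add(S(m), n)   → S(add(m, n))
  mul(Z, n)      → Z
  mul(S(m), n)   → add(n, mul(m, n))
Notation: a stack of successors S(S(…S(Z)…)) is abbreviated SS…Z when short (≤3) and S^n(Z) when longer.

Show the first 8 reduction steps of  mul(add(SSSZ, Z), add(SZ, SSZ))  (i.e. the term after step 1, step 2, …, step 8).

Answer: after 8 steps: S(S(S(mul(add(SSZ, Z), add(SZ, SSZ)))))

Reduction:
  start: mul(add(SSSZ, Z), add(SZ, SSZ))
  →1  mul(S(add(SSZ, Z)), add(SZ, SSZ))
  →2  add(add(SZ, SSZ), mul(add(SSZ, Z), add(SZ, SSZ)))
  →3  add(S(add(Z, SSZ)), mul(add(SSZ, Z), add(SZ, SSZ)))
  →4  S(add(add(Z, SSZ), mul(add(SSZ, Z), add(SZ, SSZ))))
  →5  S(add(SSZ, mul(add(SSZ, Z), add(SZ, SSZ))))
  →6  S(S(add(SZ, mul(add(SSZ, Z), add(SZ, SSZ)))))
  →7  S(S(S(add(Z, mul(add(SSZ, Z), add(SZ, SSZ))))))
  →8  S(S(S(mul(add(SSZ, Z), add(SZ, SSZ)))))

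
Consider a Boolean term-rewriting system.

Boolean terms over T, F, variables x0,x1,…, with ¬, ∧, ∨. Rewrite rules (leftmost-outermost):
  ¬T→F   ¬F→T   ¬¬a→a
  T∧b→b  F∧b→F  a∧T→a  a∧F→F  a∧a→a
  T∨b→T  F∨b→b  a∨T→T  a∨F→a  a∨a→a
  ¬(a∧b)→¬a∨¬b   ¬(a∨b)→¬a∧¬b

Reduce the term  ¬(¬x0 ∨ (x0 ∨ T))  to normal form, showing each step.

Answer: normal form = F  (in 6 steps)

Reduction:
  start: ¬(¬x0 ∨ (x0 ∨ T))
  step 1: ¬¬x0 ∧ ¬(x0 ∨ T)
  step 2: x0 ∧ ¬(x0 ∨ T)
  step 3: x0 ∧ (¬x0 ∧ ¬T)
  step 4: x0 ∧ (¬x0 ∧ F)
  step 5: x0 ∧ F
  step 6: F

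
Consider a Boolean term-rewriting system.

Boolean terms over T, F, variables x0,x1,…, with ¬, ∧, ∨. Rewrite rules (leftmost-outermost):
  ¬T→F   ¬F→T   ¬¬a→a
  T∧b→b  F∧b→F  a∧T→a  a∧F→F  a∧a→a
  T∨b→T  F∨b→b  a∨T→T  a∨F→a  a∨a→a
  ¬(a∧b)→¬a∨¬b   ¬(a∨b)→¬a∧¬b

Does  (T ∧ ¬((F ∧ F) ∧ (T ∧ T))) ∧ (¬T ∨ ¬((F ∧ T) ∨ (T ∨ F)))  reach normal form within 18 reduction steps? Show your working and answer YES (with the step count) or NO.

  start: (T ∧ ¬((F ∧ F) ∧ (T ∧ T))) ∧ (¬T ∨ ¬((F ∧ T) ∨ (T ∨ F)))
  step 1: ¬((F ∧ F) ∧ (T ∧ T)) ∧ (¬T ∨ ¬((F ∧ T) ∨ (T ∨ F)))
  step 2: (¬(F ∧ F) ∨ ¬(T ∧ T)) ∧ (¬T ∨ ¬((F ∧ T) ∨ (T ∨ F)))
  step 3: ((¬F ∨ ¬F) ∨ ¬(T ∧ T)) ∧ (¬T ∨ ¬((F ∧ T) ∨ (T ∨ F)))
  step 4: (¬F ∨ ¬(T ∧ T)) ∧ (¬T ∨ ¬((F ∧ T) ∨ (T ∨ F)))
  step 5: (T ∨ ¬(T ∧ T)) ∧ (¬T ∨ ¬((F ∧ T) ∨ (T ∨ F)))
  step 6: T ∧ (¬T ∨ ¬((F ∧ T) ∨ (T ∨ F)))
  step 7: ¬T ∨ ¬((F ∧ T) ∨ (T ∨ F))
  step 8: F ∨ ¬((F ∧ T) ∨ (T ∨ F))
  step 9: ¬((F ∧ T) ∨ (T ∨ F))
  step 10: ¬(F ∧ T) ∧ ¬(T ∨ F)
  step 11: (¬F ∨ ¬T) ∧ ¬(T ∨ F)
  step 12: (T ∨ ¬T) ∧ ¬(T ∨ F)
  step 13: T ∧ ¬(T ∨ F)
  step 14: ¬(T ∨ F)
  step 15: ¬T ∧ ¬F
  step 16: F ∧ ¬F
  step 17: F

Answer: YES — reaches normal form F in 17 ≤ 18 steps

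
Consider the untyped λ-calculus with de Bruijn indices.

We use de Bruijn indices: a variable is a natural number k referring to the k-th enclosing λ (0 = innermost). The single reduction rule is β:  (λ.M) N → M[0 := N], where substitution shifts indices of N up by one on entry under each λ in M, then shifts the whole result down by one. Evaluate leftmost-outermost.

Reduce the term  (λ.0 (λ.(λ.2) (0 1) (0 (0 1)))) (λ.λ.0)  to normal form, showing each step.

  start: (λ.0 (λ.(λ.2) (0 1) (0 (0 1)))) (λ.λ.0)
  step 1: (λ.λ.0) (λ.(λ.λ.λ.0) (0 (λ.λ.0)) (0 (0 (λ.λ.0))))
  step 2: λ.0

Answer: normal form = λ.0  (in 2 steps)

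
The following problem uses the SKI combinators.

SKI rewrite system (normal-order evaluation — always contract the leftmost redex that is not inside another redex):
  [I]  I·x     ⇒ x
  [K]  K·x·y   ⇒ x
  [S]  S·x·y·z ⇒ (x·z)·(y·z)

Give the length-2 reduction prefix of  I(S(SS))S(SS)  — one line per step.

Answer: after 2 steps: SS(SS)(S(SS))

Derivation:
  start: I(S(SS))S(SS)
  [1] S(SS)S(SS)
  [2] SS(SS)(S(SS))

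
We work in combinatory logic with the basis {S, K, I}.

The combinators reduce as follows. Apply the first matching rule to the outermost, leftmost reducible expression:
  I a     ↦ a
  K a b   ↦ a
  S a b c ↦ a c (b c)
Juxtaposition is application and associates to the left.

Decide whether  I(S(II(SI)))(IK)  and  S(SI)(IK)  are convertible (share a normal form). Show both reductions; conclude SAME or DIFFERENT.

Term A:
  start: I(S(II(SI)))(IK)
  [1] S(II(SI))(IK)
  [2] S(I(SI))(IK)
  [3] S(SI)(IK)
  [4] S(SI)K

Term B:
  start: S(SI)(IK)
  [1] S(SI)K

Answer: SAME — A ⇓ S(SI)K, B ⇓ S(SI)K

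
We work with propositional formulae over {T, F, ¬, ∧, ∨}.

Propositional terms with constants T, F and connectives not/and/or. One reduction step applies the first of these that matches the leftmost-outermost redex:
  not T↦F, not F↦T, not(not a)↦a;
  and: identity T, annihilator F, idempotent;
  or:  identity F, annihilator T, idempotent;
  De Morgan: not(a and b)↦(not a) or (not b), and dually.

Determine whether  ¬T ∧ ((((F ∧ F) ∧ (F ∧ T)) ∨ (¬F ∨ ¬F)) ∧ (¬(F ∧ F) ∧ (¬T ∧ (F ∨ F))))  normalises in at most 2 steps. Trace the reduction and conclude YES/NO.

Answer: YES — reaches normal form F in 2 ≤ 2 steps

Derivation:
  start: ¬T ∧ ((((F ∧ F) ∧ (F ∧ T)) ∨ (¬F ∨ ¬F)) ∧ (¬(F ∧ F) ∧ (¬T ∧ (F ∨ F))))
  [1] F ∧ ((((F ∧ F) ∧ (F ∧ T)) ∨ (¬F ∨ ¬F)) ∧ (¬(F ∧ F) ∧ (¬T ∧ (F ∨ F))))
  [2] F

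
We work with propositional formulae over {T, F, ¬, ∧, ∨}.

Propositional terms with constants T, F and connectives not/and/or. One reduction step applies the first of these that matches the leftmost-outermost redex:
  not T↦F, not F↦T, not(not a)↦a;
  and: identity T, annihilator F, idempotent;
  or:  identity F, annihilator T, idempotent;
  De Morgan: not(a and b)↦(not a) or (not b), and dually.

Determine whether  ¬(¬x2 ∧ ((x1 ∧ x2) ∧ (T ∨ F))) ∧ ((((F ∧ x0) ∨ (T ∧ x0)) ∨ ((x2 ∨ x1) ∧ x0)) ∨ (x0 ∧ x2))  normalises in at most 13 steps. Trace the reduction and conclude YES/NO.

Answer: YES — reaches normal form (x2 ∨ (¬x1 ∨ ¬x2)) ∧ ((x0 ∨ ((x2 ∨ x1) ∧ x0)) ∨ (x0 ∧ x2)) in 11 ≤ 13 steps

Reduction:
  start: ¬(¬x2 ∧ ((x1 ∧ x2) ∧ (T ∨ F))) ∧ ((((F ∧ x0) ∨ (T ∧ x0)) ∨ ((x2 ∨ x1) ∧ x0)) ∨ (x0 ∧ x2))
  →1  (¬¬x2 ∨ ¬((x1 ∧ x2) ∧ (T ∨ F))) ∧ ((((F ∧ x0) ∨ (T ∧ x0)) ∨ ((x2 ∨ x1) ∧ x0)) ∨ (x0 ∧ x2))
  →2  (x2 ∨ ¬((x1 ∧ x2) ∧ (T ∨ F))) ∧ ((((F ∧ x0) ∨ (T ∧ x0)) ∨ ((x2 ∨ x1) ∧ x0)) ∨ (x0 ∧ x2))
  →3  (x2 ∨ (¬(x1 ∧ x2) ∨ ¬(T ∨ F))) ∧ ((((F ∧ x0) ∨ (T ∧ x0)) ∨ ((x2 ∨ x1) ∧ x0)) ∨ (x0 ∧ x2))
  →4  (x2 ∨ ((¬x1 ∨ ¬x2) ∨ ¬(T ∨ F))) ∧ ((((F ∧ x0) ∨ (T ∧ x0)) ∨ ((x2 ∨ x1) ∧ x0)) ∨ (x0 ∧ x2))
  →5  (x2 ∨ ((¬x1 ∨ ¬x2) ∨ (¬T ∧ ¬F))) ∧ ((((F ∧ x0) ∨ (T ∧ x0)) ∨ ((x2 ∨ x1) ∧ x0)) ∨ (x0 ∧ x2))
  →6  (x2 ∨ ((¬x1 ∨ ¬x2) ∨ (F ∧ ¬F))) ∧ ((((F ∧ x0) ∨ (T ∧ x0)) ∨ ((x2 ∨ x1) ∧ x0)) ∨ (x0 ∧ x2))
  →7  (x2 ∨ ((¬x1 ∨ ¬x2) ∨ F)) ∧ ((((F ∧ x0) ∨ (T ∧ x0)) ∨ ((x2 ∨ x1) ∧ x0)) ∨ (x0 ∧ x2))
  →8  (x2 ∨ (¬x1 ∨ ¬x2)) ∧ ((((F ∧ x0) ∨ (T ∧ x0)) ∨ ((x2 ∨ x1) ∧ x0)) ∨ (x0 ∧ x2))
  →9  (x2 ∨ (¬x1 ∨ ¬x2)) ∧ (((F ∨ (T ∧ x0)) ∨ ((x2 ∨ x1) ∧ x0)) ∨ (x0 ∧ x2))
  →10  (x2 ∨ (¬x1 ∨ ¬x2)) ∧ (((T ∧ x0) ∨ ((x2 ∨ x1) ∧ x0)) ∨ (x0 ∧ x2))
  →11  (x2 ∨ (¬x1 ∨ ¬x2)) ∧ ((x0 ∨ ((x2 ∨ x1) ∧ x0)) ∨ (x0 ∧ x2))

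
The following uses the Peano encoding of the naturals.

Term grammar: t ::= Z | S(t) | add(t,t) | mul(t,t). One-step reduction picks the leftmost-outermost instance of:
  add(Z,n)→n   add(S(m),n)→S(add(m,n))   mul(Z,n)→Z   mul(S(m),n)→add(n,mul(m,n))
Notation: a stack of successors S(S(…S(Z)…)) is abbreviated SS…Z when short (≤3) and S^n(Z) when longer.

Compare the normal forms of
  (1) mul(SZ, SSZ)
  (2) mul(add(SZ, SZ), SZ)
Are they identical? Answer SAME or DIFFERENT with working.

Term A:
  start: mul(SZ, SSZ)
  step 1: add(SSZ, mul(Z, SSZ))
  step 2: S(add(SZ, mul(Z, SSZ)))
  step 3: S(S(add(Z, mul(Z, SSZ))))
  step 4: S(S(mul(Z, SSZ)))
  step 5: SSZ

Term B:
  start: mul(add(SZ, SZ), SZ)
  step 1: mul(S(add(Z, SZ)), SZ)
  step 2: add(SZ, mul(add(Z, SZ), SZ))
  step 3: S(add(Z, mul(add(Z, SZ), SZ)))
  step 4: S(mul(add(Z, SZ), SZ))
  step 5: S(mul(SZ, SZ))
  step 6: S(add(SZ, mul(Z, SZ)))
  step 7: S(S(add(Z, mul(Z, SZ))))
  step 8: S(S(mul(Z, SZ)))
  step 9: SSZ

Answer: SAME — A ⇓ SSZ, B ⇓ SSZ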